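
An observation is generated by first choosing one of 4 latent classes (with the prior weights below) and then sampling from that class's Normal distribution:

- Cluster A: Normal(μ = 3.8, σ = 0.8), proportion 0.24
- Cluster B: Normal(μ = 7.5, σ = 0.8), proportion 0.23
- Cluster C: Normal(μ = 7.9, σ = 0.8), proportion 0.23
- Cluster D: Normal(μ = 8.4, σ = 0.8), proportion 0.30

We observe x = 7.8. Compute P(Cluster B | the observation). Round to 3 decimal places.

0.320

P(component k | x) = π_k·f_k(x) / marginal(x), where marginal(x) = Σ_j π_j·f_j(x).
Normal densities:
  L_A = (1/(0.8·√(2π)))·exp(−(7.8−3.8)²/(2·0.8²)) = 0.498678·exp(-12.50000) = 1.8584e-06
  L_B = (1/(0.8·√(2π)))·exp(−(7.8−7.5)²/(2·0.8²)) = 0.498678·exp(-0.07031) = 0.464819
  L_C = (1/(0.8·√(2π)))·exp(−(7.8−7.9)²/(2·0.8²)) = 0.498678·exp(-0.00781) = 0.494797
  L_D = (1/(0.8·√(2π)))·exp(−(7.8−8.4)²/(2·0.8²)) = 0.498678·exp(-0.28125) = 0.376422
Multiply by the mixture weights:
  π_A·L_A = 0.24 × 1.8584e-06 = 4.46016e-07
  π_B·L_B = 0.23 × 0.464819 = 0.106908
  π_C·L_C = 0.23 × 0.494797 = 0.113803
  π_D·L_D = 0.30 × 0.376422 = 0.112927
Marginal: 4.46016e-07 + 0.106908 + 0.113803 + 0.112927 = 0.333639
P(Cluster B | the observation) = 0.106908 / 0.333639 ≈ 0.320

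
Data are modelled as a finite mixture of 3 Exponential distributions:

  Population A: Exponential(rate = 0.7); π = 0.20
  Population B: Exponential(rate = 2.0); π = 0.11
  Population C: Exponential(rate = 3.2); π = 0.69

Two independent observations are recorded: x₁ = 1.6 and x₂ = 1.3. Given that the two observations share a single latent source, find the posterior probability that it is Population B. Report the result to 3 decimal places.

0.090

By Bayes' theorem, P(k | x) = w_k f_k(x) / Σ_j w_j f_j(x).
Since both observations come from the same component, the likelihood for component k is f_k(x₁)·f_k(x₂).
  p_A = [0.228396] × [0.281767] = 0.0643544
  p_B = [0.0815244] × [0.148547] = 0.0121102
  p_C = [0.0191233] × [0.0499442] = 0.000955096
Unnormalised posteriors:
  w_A·p_A = 0.20 × 0.0643544 = 0.0128709
  w_B·p_B = 0.11 × 0.0121102 = 0.00133212
  w_C·p_C = 0.69 × 0.000955096 = 0.000659016
Marginal: 0.0128709 + 0.00133212 + 0.000659016 = 0.014862
So the posterior for Population B is 0.00133212 / 0.014862 ≈ 0.090.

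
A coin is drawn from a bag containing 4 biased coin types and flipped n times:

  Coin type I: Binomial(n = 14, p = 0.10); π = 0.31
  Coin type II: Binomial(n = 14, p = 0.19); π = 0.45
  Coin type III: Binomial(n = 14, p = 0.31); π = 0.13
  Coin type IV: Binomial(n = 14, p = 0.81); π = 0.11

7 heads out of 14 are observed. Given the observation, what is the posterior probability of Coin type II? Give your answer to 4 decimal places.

0.2407

The responsibility of component k is π_k f_k(x) divided by Σ_j π_j f_j(x).
Evaluate each component's likelihood at the observed value:
  f_I = C(14,7)·0.10^7·0.90^7 = 3432·1e-07·0.478297 = 0.000164151
  f_II = C(14,7)·0.19^7·0.81^7 = 3432·8.93872e-06·0.228768 = 0.00701807
  f_III = C(14,7)·0.31^7·0.69^7 = 3432·0.000275126·0.0744635 = 0.0703109
  f_IV = C(14,7)·0.81^7·0.19^7 = 3432·0.228768·8.93872e-06 = 0.00701807
Unnormalised posteriors:
  π_I·f_I = 0.31 × 0.000164151 = 5.0887e-05
  π_II·f_II = 0.45 × 0.00701807 = 0.00315813
  π_III·f_III = 0.13 × 0.0703109 = 0.00914042
  π_IV·f_IV = 0.11 × 0.00701807 = 0.000771988
Sum: 5.0887e-05 + 0.00315813 + 0.00914042 + 0.000771988 = 0.0131214
So the posterior for Coin type II is 0.00315813 / 0.0131214 ≈ 0.2407.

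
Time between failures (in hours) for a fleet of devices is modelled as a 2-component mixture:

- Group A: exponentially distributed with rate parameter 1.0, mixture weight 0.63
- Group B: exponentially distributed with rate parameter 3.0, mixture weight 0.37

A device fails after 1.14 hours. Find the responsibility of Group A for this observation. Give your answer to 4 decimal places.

The responsibility of component k is P(Z=k) f_k(x) divided by Σ_j P(Z=j) f_j(x).
Exponential densities:
  p_A = 0.319819
  p_B = 0.0981373
Unnormalised posteriors:
  P(Z=A)·p_A = 0.63 × 0.319819 = 0.201486
  P(Z=B)·p_B = 0.37 × 0.0981373 = 0.0363108
Denominator: 0.201486 + 0.0363108 = 0.237797
P(Group A | data) ≈ 0.8473

0.8473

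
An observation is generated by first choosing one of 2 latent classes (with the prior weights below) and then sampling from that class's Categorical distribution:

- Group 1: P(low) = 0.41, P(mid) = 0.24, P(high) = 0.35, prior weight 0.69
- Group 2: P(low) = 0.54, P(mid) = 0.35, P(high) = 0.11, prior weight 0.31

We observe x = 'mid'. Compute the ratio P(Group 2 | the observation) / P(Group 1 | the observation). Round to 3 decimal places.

Since P(k|x) ∝ π_k f_k(x), the posterior odds are π_i f_i(x) / (π_j f_j(x)).
Categorical probabilities:
  f_1 = 0.24
  f_2 = 0.35
0.1085 / 0.1656 ≈ 0.655

0.655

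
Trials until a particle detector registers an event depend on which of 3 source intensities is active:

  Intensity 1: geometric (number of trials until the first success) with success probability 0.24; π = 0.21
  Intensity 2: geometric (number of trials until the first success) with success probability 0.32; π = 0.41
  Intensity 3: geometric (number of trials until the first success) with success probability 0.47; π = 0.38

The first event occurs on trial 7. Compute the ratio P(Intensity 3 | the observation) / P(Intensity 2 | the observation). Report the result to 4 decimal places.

Posterior odds = (π_i f_i(x)) / (π_j f_j(x)); the normalising sum cancels.
Geometric probabilities:
  f_1 = 0.24·(1−0.24)^6 = 0.24·0.1927 = 0.046248
  f_2 = 0.32·(1−0.32)^6 = 0.32·0.0988675 = 0.0316376
  f_3 = 0.47·(1−0.47)^6 = 0.47·0.0221644 = 0.0104172
Odds = (0.38/0.41) × (0.0104172/0.0316376) = 0.926829 × 0.329268 ≈ 0.3052

0.3052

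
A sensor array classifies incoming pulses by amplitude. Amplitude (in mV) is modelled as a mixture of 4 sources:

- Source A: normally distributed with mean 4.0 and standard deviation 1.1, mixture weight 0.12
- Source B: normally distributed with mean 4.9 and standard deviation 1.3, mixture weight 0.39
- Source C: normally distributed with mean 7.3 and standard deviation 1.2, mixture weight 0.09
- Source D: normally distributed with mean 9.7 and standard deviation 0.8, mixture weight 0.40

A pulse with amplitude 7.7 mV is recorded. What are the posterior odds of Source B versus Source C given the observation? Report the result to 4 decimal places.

0.4157

Posterior odds = (P(Z=i) f_i(x)) / (P(Z=j) f_j(x)); the normalising sum cancels.
Evaluate each component's likelihood at the observed value:
  p_A = (1/(1.1·√(2π)))·exp(−(7.7−4.0)²/(2·1.1²)) = 0.362675·exp(-5.65702) = 0.00126678
  p_B = (1/(1.3·√(2π)))·exp(−(7.7−4.9)²/(2·1.3²)) = 0.306879·exp(-2.31953) = 0.0301723
  p_C = (1/(1.2·√(2π)))·exp(−(7.7−7.3)²/(2·1.2²)) = 0.332452·exp(-0.05556) = 0.314486
  p_D = (1/(0.8·√(2π)))·exp(−(7.7−9.7)²/(2·0.8²)) = 0.498678·exp(-3.12500) = 0.0219104
0.0117672 / 0.0283037 ≈ 0.4157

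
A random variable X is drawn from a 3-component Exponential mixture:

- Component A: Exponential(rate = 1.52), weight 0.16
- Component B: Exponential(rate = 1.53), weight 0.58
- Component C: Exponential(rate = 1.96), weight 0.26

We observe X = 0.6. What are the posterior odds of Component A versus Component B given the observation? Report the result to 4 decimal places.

0.2757

Only the two components matter; the odds are (π_i f_i(x)) / (π_j f_j(x)).
Exponential densities:
  p_A = 0.610614
  p_B = 0.610955
  p_C = 0.60468
Posterior odds = (π_A·p_A) / (π_B·p_B) = (0.16·0.610614) / (0.58·0.610955) = 0.0976983 / 0.354354 ≈ 0.2757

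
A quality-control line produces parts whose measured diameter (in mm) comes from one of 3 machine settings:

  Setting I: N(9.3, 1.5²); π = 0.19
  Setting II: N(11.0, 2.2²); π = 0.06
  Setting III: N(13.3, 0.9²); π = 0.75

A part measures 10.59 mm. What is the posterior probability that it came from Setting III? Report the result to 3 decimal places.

The responsibility of component k is w_k f_k(x) divided by Σ_j w_j f_j(x).
Component likelihoods at x = 10.59 mm:
  f_I = (1/(1.5·√(2π)))·exp(−(10.59−9.3)²/(2·1.5²)) = 0.265962·exp(-0.36980) = 0.183745
  f_II = (1/(2.2·√(2π)))·exp(−(10.59−11.0)²/(2·2.2²)) = 0.181337·exp(-0.01737) = 0.178216
  f_III = (1/(0.9·√(2π)))·exp(−(10.59−13.3)²/(2·0.9²)) = 0.443269·exp(-4.53340) = 0.00476255
Weight by the priors:
  w_I·f_I = 0.19 × 0.183745 = 0.0349116
  w_II·f_II = 0.06 × 0.178216 = 0.0106929
  w_III·f_III = 0.75 × 0.00476255 = 0.00357191
Evidence: 0.0349116 + 0.0106929 + 0.00357191 = 0.0491765
P(Setting III | the observation) = 0.00357191 / 0.0491765 ≈ 0.073

0.073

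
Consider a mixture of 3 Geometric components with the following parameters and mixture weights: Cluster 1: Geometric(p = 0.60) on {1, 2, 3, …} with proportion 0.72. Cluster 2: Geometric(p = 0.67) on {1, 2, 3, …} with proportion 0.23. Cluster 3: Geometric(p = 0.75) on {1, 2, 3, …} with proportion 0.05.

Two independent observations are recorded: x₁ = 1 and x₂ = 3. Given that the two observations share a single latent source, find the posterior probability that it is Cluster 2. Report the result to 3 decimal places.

By Bayes' theorem, P(k | x) = w_k f_k(x) / Σ_j w_j f_j(x).
Since both observations come from the same component, the likelihood for component k is f_k(x₁)·f_k(x₂).
  L_1 = [0.60·(1−0.60)^0 = 0.60·1 = 0.6] × [0.096] = 0.0576
  L_2 = [0.67·(1−0.67)^0 = 0.67·1 = 0.67] × [0.072963] = 0.0488852
  L_3 = [0.75·(1−0.75)^0 = 0.75·1 = 0.75] × [0.046875] = 0.0351562
Multiply by the mixture weights:
  w_1·L_1 = 0.72 × 0.0576 = 0.041472
  w_2·L_2 = 0.23 × 0.0488852 = 0.0112436
  w_3·L_3 = 0.05 × 0.0351562 = 0.00175781
Sum: 0.041472 + 0.0112436 + 0.00175781 = 0.0544734
So the posterior for Cluster 2 is 0.0112436 / 0.0544734 ≈ 0.206.

0.206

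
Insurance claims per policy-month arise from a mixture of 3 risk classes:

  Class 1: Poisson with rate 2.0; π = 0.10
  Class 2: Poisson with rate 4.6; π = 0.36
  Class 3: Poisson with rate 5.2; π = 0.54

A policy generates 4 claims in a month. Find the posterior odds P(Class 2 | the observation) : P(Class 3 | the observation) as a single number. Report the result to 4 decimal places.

Since P(k|x) ∝ P(Z=k) f_k(x), the posterior odds are P(Z=i) f_i(x) / (P(Z=j) f_j(x)).
Component likelihoods at x = 4 claims:
  p_1 = e^(−2.0)·2.0^4/4! = 0.0902235
  p_2 = e^(−4.6)·4.6^4/4! = 0.187528
  p_3 = e^(−5.2)·5.2^4/4! = 0.168063
Odds = (0.36/0.54) × (0.187528/0.168063) = 0.666667 × 1.11582 ≈ 0.7439

0.7439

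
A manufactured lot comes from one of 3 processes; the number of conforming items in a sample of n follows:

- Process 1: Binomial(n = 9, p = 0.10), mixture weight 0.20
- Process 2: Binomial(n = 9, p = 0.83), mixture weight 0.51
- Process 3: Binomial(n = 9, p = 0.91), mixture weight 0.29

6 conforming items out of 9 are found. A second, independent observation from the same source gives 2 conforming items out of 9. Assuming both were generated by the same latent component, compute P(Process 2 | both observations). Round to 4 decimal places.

Apply Bayes' rule: the posterior for each component is proportional to its prior times its likelihood at x.
Since both observations come from the same component, the likelihood for component k is f_k(x₁)·f_k(x₂).
  p_1 = [C(9,6)·0.10^6·0.90^3 = 84·1e-06·0.729 = 6.1236e-05] × [0.172187] = 1.0544e-05
  p_2 = [C(9,6)·0.83^6·0.17^3 = 84·0.32694·0.004913 = 0.134926] × [0.000101766] = 1.37308e-05
  p_3 = [C(9,6)·0.91^6·0.09^3 = 84·0.567869·0.000729 = 0.034774] × [1.42588e-06] = 4.95836e-08
Multiply by the mixture weights:
  w_1·p_1 = 0.20 × 1.0544e-05 = 2.10881e-06
  w_2·p_2 = 0.51 × 1.37308e-05 = 7.00271e-06
  w_3·p_3 = 0.29 × 4.95836e-08 = 1.43792e-08
Evidence: 2.10881e-06 + 7.00271e-06 + 1.43792e-08 = 9.12589e-06
Responsibility of Process 2: 7.00271e-06 / 9.12589e-06 ≈ 0.7673

0.7673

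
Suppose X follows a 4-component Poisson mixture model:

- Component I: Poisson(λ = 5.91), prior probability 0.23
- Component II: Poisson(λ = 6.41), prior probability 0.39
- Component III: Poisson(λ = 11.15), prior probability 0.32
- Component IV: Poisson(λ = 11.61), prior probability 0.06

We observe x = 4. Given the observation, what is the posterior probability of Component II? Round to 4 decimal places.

Posterior ∝ prior × likelihood, so P(k | x) ∝ π_k f_k(x); normalise over all components.
Component likelihoods at x = 4:
  p_I = e^(−5.91)·5.91^4/4! = 0.137866
  p_II = e^(−6.41)·6.41^4/4! = 0.115716
  p_III = e^(−11.15)·11.15^4/4! = 0.00925774
  p_IV = e^(−11.61)·11.61^4/4! = 0.00687003
Multiply by the mixture weights:
  π_I·p_I = 0.23 × 0.137866 = 0.0317093
  π_II·p_II = 0.39 × 0.115716 = 0.0451292
  π_III·p_III = 0.32 × 0.00925774 = 0.00296248
  π_IV·p_IV = 0.06 × 0.00687003 = 0.000412202
Evidence: 0.0317093 + 0.0451292 + 0.00296248 + 0.000412202 = 0.0802132
So the posterior for Component II is 0.0451292 / 0.0802132 ≈ 0.5626.

0.5626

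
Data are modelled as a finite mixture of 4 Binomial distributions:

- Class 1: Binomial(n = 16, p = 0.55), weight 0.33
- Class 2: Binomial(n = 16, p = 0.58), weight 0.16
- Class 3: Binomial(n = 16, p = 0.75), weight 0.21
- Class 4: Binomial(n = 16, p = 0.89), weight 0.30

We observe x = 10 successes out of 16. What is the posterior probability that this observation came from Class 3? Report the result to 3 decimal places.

0.210

By Bayes' theorem, P(k | x) = w_k f_k(x) / Σ_j w_j f_j(x).
Binomial probabilities:
  p_1 = 0.168433
  p_2 = 0.189365
  p_3 = 0.110097
  p_4 = 0.00442364
Prior × likelihood for each component:
  w_1·p_1 = 0.33 × 0.168433 = 0.0555827
  w_2·p_2 = 0.16 × 0.189365 = 0.0302984
  w_3·p_3 = 0.21 × 0.110097 = 0.0231204
  w_4·p_4 = 0.30 × 0.00442364 = 0.00132709
Denominator: 0.0555827 + 0.0302984 + 0.0231204 + 0.00132709 = 0.110329
P(Class 3 | the observation) ≈ 0.210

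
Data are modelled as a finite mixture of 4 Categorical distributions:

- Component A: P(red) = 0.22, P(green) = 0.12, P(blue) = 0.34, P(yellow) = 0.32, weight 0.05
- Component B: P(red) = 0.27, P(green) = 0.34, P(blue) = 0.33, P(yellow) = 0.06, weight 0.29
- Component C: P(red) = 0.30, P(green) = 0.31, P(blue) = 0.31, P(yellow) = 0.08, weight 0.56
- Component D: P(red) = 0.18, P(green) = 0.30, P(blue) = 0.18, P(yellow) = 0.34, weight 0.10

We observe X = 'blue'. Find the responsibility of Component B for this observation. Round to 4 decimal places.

0.3145

By Bayes' theorem, P(k | x) = π_k f_k(x) / Σ_j π_j f_j(x).
Component likelihoods at x = 'blue':
  p_A = P(blue | comp) = 0.34
  p_B = P(blue | comp) = 0.33
  p_C = P(blue | comp) = 0.31
  p_D = P(blue | comp) = 0.18
Unnormalised posteriors:
  π_A·p_A = 0.05 × 0.34 = 0.017
  π_B·p_B = 0.29 × 0.33 = 0.0957
  π_C·p_C = 0.56 × 0.31 = 0.1736
  π_D·p_D = 0.10 × 0.18 = 0.018
Marginal: 0.017 + 0.0957 + 0.1736 + 0.018 = 0.3043
P(Component B | the observation) = 0.0957 / 0.3043 ≈ 0.3145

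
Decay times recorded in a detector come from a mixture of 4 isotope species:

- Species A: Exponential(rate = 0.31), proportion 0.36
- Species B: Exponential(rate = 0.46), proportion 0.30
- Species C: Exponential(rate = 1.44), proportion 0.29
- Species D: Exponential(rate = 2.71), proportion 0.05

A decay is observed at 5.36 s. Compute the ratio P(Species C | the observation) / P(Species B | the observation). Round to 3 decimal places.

0.016

Since P(k|x) ∝ π_k f_k(x), the posterior odds are π_i f_i(x) / (π_j f_j(x)).
Component likelihoods at x = 5.36 s:
  L_A = 0.0588489
  L_B = 0.0390806
  L_C = 0.000640183
  L_D = 1.33224e-06
Odds = (0.29/0.30) × (0.000640183/0.0390806) = 0.966667 × 0.0163811 ≈ 0.016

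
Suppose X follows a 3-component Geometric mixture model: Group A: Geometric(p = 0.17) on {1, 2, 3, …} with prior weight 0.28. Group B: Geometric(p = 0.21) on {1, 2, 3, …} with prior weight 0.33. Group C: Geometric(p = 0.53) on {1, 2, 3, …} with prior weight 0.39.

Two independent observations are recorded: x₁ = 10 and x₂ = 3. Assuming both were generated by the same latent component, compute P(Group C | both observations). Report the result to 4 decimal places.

P(component k | x) = π_k·f_k(x) / marginal(x), where marginal(x) = Σ_j π_j·f_j(x).
Since both observations come from the same component, the likelihood for component k is f_k(x₁)·f_k(x₂).
  L_A = [0.0317798] × [0.117113] = 0.00372183
  L_B = [0.0251688] × [0.131061] = 0.00329865
  L_C = [0.000593139] × [0.117077] = 6.9443e-05
Multiply by the mixture weights:
  π_A·L_A = 0.28 × 0.00372183 = 0.00104211
  π_B·L_B = 0.33 × 0.00329865 = 0.00108856
  π_C·L_C = 0.39 × 6.9443e-05 = 2.70828e-05
Normaliser: 0.00104211 + 0.00108856 + 2.70828e-05 = 0.00215775
So the posterior for Group C is 2.70828e-05 / 0.00215775 ≈ 0.0126.

0.0126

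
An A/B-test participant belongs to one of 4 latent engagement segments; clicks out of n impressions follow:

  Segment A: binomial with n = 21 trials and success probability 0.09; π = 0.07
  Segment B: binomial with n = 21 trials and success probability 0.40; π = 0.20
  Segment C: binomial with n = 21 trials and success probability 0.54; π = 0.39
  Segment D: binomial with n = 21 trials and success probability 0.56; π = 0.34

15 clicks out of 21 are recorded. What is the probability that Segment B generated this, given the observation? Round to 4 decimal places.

Apply Bayes' rule: the posterior for each component is proportional to its prior times its likelihood at x.
Component likelihoods at x = 15 clicks out of 21:
  f_A = 6.34451e-12
  f_B = 0.00271844
  f_C = 0.0497697
  f_D = 0.0657731
Unnormalised posteriors:
  w_A·f_A = 0.07 × 6.34451e-12 = 4.44115e-13
  w_B·f_B = 0.20 × 0.00271844 = 0.000543687
  w_C·f_C = 0.39 × 0.0497697 = 0.0194102
  w_D·f_D = 0.34 × 0.0657731 = 0.0223629
Marginal: 4.44115e-13 + 0.000543687 + 0.0194102 + 0.0223629 = 0.0423167
Responsibility of Segment B: 0.000543687 / 0.0423167 ≈ 0.0128

0.0128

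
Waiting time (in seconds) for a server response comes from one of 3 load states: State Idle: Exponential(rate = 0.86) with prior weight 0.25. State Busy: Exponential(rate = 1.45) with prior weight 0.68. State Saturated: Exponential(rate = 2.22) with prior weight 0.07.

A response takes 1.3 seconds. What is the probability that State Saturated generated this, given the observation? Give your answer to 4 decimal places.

0.0379

Apply Bayes' rule: the posterior for each component is proportional to its prior times its likelihood at x.
Exponential densities:
  L_Idle = 0.86·e^(−0.86·1.3) = 0.86·e^(−1.1180) = 0.281162
  L_Busy = 1.45·e^(−1.45·1.3) = 1.45·e^(−1.8850) = 0.220152
  L_Saturated = 2.22·e^(−2.22·1.3) = 2.22·e^(−2.8860) = 0.123874
Unnormalised posteriors:
  π_Idle·L_Idle = 0.25 × 0.281162 = 0.0702906
  π_Busy·L_Busy = 0.68 × 0.220152 = 0.149703
  π_Saturated·L_Saturated = 0.07 × 0.123874 = 0.00867116
Evidence: 0.0702906 + 0.149703 + 0.00867116 = 0.228665
P(State Saturated | 1.3 seconds) ≈ 0.0379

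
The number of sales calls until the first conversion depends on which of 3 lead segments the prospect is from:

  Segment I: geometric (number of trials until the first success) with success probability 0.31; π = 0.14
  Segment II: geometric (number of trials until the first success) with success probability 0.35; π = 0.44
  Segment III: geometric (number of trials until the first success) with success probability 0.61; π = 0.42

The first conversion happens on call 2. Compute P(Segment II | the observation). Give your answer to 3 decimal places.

Apply Bayes' rule: the posterior for each component is proportional to its prior times its likelihood at x.
Evaluate each component's likelihood at the observed value:
  p_I = 0.31·(1−0.31)^1 = 0.31·0.69 = 0.2139
  p_II = 0.35·(1−0.35)^1 = 0.35·0.65 = 0.2275
  p_III = 0.61·(1−0.61)^1 = 0.61·0.39 = 0.2379
Weight by the priors:
  w_I·p_I = 0.14 × 0.2139 = 0.029946
  w_II·p_II = 0.44 × 0.2275 = 0.1001
  w_III·p_III = 0.42 × 0.2379 = 0.099918
Marginal: 0.029946 + 0.1001 + 0.099918 = 0.229964
P(Segment II | the observation) = 0.1001 / 0.229964 ≈ 0.435

0.435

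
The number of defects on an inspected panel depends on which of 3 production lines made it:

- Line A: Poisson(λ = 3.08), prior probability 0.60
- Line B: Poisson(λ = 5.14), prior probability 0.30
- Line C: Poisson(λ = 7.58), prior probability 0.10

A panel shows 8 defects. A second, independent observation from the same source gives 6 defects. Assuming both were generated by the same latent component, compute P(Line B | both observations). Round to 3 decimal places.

0.596

Apply Bayes' rule: the posterior for each component is proportional to its prior times its likelihood at x.
Since both observations come from the same component, the likelihood for component k is f_k(x₁)·f_k(x₂).
  f_A = [0.0092312] × [0.0544935] = 0.000503041
  f_B = [0.07078] × [0.150028] = 0.010619
  f_C = [0.138001] × [0.134503] = 0.0185614
Unnormalised posteriors:
  π_A·f_A = 0.60 × 0.000503041 = 0.000301824
  π_B·f_B = 0.30 × 0.010619 = 0.0031857
  π_C·f_C = 0.10 × 0.0185614 = 0.00185614
Evidence: 0.000301824 + 0.0031857 + 0.00185614 = 0.00534367
So the posterior for Line B is 0.0031857 / 0.00534367 ≈ 0.596.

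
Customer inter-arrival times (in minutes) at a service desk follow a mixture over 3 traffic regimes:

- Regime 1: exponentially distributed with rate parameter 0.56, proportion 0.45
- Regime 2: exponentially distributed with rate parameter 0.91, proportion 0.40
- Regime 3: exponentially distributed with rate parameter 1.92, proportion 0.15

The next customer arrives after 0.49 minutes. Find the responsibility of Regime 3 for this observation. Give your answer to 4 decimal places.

P(component k | x) = π_k·f_k(x) / marginal(x), where marginal(x) = Σ_j π_j·f_j(x).
Exponential densities:
  f_1 = 0.56·e^(−0.56·0.49) = 0.56·e^(−0.2744) = 0.425616
  f_2 = 0.91·e^(−0.91·0.49) = 0.91·e^(−0.4459) = 0.582625
  f_3 = 1.92·e^(−1.92·0.49) = 1.92·e^(−0.9408) = 0.749406
Weight by the priors:
  π_1·f_1 = 0.45 × 0.425616 = 0.191527
  π_2·f_2 = 0.40 × 0.582625 = 0.23305
  π_3·f_3 = 0.15 × 0.749406 = 0.112411
Denominator: 0.191527 + 0.23305 + 0.112411 = 0.536988
Responsibility of Regime 3: 0.112411 / 0.536988 ≈ 0.2093

0.2093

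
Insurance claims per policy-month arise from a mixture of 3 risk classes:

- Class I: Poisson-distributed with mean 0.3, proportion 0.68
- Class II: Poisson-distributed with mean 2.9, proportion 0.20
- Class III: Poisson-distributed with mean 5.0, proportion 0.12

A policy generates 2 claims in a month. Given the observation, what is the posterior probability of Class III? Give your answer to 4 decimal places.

0.1279

P(component k | x) = P(Z=k)·f_k(x) / marginal(x), where marginal(x) = Σ_j P(Z=j)·f_j(x).
Component likelihoods at x = 2 claims:
  f_I = 0.0333368
  f_II = 0.231373
  f_III = 0.0842243
Multiply by the mixture weights:
  P(Z=I)·f_I = 0.68 × 0.0333368 = 0.022669
  P(Z=II)·f_II = 0.20 × 0.231373 = 0.0462745
  P(Z=III)·f_III = 0.12 × 0.0842243 = 0.0101069
Normaliser: 0.022669 + 0.0462745 + 0.0101069 = 0.0790505
Responsibility of Class III: 0.0101069 / 0.0790505 ≈ 0.1279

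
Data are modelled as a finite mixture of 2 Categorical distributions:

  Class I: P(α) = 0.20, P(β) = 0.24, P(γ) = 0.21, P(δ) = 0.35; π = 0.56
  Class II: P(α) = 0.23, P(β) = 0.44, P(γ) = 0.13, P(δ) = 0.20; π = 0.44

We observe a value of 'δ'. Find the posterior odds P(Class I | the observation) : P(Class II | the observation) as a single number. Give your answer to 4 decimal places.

The posterior odds equal the prior odds times the likelihood ratio: (π_i/π_j)·(f_i(x)/f_j(x)).
Component likelihoods at x = 'δ':
  f_I = 0.35
  f_II = 0.2
0.196 / 0.088 ≈ 2.2273

2.2273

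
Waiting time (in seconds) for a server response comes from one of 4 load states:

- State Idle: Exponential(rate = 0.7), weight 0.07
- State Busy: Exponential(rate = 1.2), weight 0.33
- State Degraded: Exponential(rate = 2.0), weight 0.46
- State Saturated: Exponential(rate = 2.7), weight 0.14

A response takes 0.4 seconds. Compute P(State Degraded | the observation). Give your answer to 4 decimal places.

By Bayes' theorem, P(k | x) = π_k f_k(x) / Σ_j π_j f_j(x).
Component likelihoods at x = 0.4 seconds:
  L_Idle = 0.7·e^(−0.7·0.4) = 0.7·e^(−0.2800) = 0.529049
  L_Busy = 1.2·e^(−1.2·0.4) = 1.2·e^(−0.4800) = 0.74254
  L_Degraded = 2.0·e^(−2.0·0.4) = 2.0·e^(−0.8000) = 0.898658
  L_Saturated = 2.7·e^(−2.7·0.4) = 2.7·e^(−1.0800) = 0.916908
Prior × likelihood for each component:
  π_Idle·L_Idle = 0.07 × 0.529049 = 0.0370334
  π_Busy·L_Busy = 0.33 × 0.74254 = 0.245038
  π_Degraded·L_Degraded = 0.46 × 0.898658 = 0.413383
  π_Saturated·L_Saturated = 0.14 × 0.916908 = 0.128367
Evidence: 0.0370334 + 0.245038 + 0.413383 + 0.128367 = 0.823821
Responsibility of State Degraded: 0.413383 / 0.823821 ≈ 0.5018

0.5018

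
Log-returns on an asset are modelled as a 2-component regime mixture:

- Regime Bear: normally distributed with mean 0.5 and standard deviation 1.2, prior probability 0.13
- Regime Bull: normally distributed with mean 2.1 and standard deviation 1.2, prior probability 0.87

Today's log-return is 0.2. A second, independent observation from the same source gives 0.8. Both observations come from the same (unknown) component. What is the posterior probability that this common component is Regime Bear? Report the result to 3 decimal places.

P(component k | x) = π_k·f_k(x) / marginal(x), where marginal(x) = Σ_j π_j·f_j(x).
Since both observations come from the same component, the likelihood for component k is f_k(x₁)·f_k(x₂).
  L_Bear = [0.322223] × [0.322223] = 0.103828
  L_Bull = [0.0949189] × [0.184877] = 0.0175483
Prior × likelihood for each component:
  π_Bear·L_Bear = 0.13 × 0.103828 = 0.0134976
  π_Bull·L_Bull = 0.87 × 0.0175483 = 0.015267
Normaliser: 0.0134976 + 0.015267 = 0.0287647
Responsibility of Regime Bear: 0.0134976 / 0.0287647 ≈ 0.469

0.469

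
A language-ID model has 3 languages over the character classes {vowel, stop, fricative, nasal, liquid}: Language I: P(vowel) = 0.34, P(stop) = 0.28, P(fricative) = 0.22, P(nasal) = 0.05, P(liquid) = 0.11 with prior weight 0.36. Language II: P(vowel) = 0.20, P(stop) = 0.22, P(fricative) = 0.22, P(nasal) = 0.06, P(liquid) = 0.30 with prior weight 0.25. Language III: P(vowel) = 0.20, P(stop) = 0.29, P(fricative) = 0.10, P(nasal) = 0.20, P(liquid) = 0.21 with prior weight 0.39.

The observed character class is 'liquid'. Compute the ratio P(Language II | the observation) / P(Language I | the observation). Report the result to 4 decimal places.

1.8939

The posterior odds equal the prior odds times the likelihood ratio: (P(Z=i)/P(Z=j))·(f_i(x)/f_j(x)).
Evaluate each component's likelihood at the observed value:
  L_I = 0.11
  L_II = 0.3
  L_III = 0.21
Odds = (0.25/0.36) × (0.3/0.11) = 0.694444 × 2.72727 ≈ 1.8939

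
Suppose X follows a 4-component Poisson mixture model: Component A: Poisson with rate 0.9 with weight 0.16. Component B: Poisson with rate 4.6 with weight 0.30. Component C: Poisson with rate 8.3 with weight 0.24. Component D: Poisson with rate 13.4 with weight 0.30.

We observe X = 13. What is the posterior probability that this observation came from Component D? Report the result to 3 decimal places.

P(component k | x) = π_k·f_k(x) / marginal(x), where marginal(x) = Σ_j π_j·f_j(x).
Component likelihoods at x = 13:
  f_A = 1.65961e-11
  f_B = 0.000666526
  f_C = 0.0354071
  f_D = 0.109279
Prior × likelihood for each component:
  π_A·f_A = 0.16 × 1.65961e-11 = 2.65538e-12
  π_B·f_B = 0.30 × 0.000666526 = 0.000199958
  π_C·f_C = 0.24 × 0.0354071 = 0.00849771
  π_D·f_D = 0.30 × 0.109279 = 0.0327836
Evidence: 2.65538e-12 + 0.000199958 + 0.00849771 + 0.0327836 = 0.0414813
So the posterior for Component D is 0.0327836 / 0.0414813 ≈ 0.790.

0.790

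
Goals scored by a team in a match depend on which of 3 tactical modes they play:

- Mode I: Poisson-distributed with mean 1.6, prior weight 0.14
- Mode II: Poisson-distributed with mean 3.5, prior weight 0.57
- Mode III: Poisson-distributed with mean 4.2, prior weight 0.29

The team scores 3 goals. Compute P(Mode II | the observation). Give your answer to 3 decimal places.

0.628

Apply Bayes' rule: the posterior for each component is proportional to its prior times its likelihood at x.
Evaluate each component's likelihood at the observed value:
  L_I = e^(−1.6)·1.6^3/3! = 0.137828
  L_II = e^(−3.5)·3.5^3/3! = 0.215785
  L_III = e^(−4.2)·4.2^3/3! = 0.185165
Multiply by the mixture weights:
  π_I·L_I = 0.14 × 0.137828 = 0.0192959
  π_II·L_II = 0.57 × 0.215785 = 0.122998
  π_III·L_III = 0.29 × 0.185165 = 0.053698
Evidence: 0.0192959 + 0.122998 + 0.053698 = 0.195992
P(Mode II | data) = 0.122998 / 0.195992 ≈ 0.628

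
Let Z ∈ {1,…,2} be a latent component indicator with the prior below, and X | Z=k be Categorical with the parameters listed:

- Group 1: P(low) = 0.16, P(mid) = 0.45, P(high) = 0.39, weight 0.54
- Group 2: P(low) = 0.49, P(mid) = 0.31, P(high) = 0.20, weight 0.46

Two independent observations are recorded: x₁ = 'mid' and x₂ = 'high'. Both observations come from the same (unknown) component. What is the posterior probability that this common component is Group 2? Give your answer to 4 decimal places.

The responsibility of component k is π_k f_k(x) divided by Σ_j π_j f_j(x).
Since both observations come from the same component, the likelihood for component k is f_k(x₁)·f_k(x₂).
  f_1 = [0.45] × [0.39] = 0.1755
  f_2 = [0.31] × [0.2] = 0.062
Unnormalised posteriors:
  π_1·f_1 = 0.54 × 0.1755 = 0.09477
  π_2·f_2 = 0.46 × 0.062 = 0.02852
Sum: 0.09477 + 0.02852 = 0.12329
Responsibility of Group 2: 0.02852 / 0.12329 ≈ 0.2313

0.2313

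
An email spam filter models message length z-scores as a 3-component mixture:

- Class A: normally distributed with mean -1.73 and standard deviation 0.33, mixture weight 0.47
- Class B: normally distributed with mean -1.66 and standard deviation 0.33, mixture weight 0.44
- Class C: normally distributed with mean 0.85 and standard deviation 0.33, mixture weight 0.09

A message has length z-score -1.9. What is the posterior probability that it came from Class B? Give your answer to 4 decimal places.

0.4507

Posterior ∝ prior × likelihood, so P(k | x) ∝ π_k f_k(x); normalise over all components.
Component likelihoods at x = -1.9:
  L_A = 1.05869
  L_B = 0.927986
  L_C = 1.0063e-15
Prior × likelihood for each component:
  π_A·L_A = 0.47 × 1.05869 = 0.497585
  π_B·L_B = 0.44 × 0.927986 = 0.408314
  π_C·L_C = 0.09 × 1.0063e-15 = 9.05668e-17
Sum: 0.497585 + 0.408314 + 9.05668e-17 = 0.905899
P(Class B | -1.9) ≈ 0.4507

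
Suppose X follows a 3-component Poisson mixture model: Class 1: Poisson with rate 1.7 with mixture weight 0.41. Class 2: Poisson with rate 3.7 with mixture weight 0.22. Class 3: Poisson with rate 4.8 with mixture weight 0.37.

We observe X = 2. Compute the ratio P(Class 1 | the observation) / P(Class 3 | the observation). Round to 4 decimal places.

Posterior odds = (P(Z=i) f_i(x)) / (P(Z=j) f_j(x)); the normalising sum cancels.
Evaluate each component's likelihood at the observed value:
  L_1 = 0.263978
  L_2 = 0.169233
  L_3 = 0.0948067
0.108231 / 0.0350785 ≈ 3.0854

3.0854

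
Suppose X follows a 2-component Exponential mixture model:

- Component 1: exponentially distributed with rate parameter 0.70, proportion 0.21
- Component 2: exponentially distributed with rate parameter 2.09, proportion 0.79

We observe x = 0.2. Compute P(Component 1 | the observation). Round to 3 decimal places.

P(component k | x) = π_k·f_k(x) / marginal(x), where marginal(x) = Σ_j π_j·f_j(x).
Evaluate each component's likelihood at the observed value:
  p_1 = 0.608551
  p_2 = 1.37598
Multiply by the mixture weights:
  π_1·p_1 = 0.21 × 0.608551 = 0.127796
  π_2·p_2 = 0.79 × 1.37598 = 1.08702
Sum: 0.127796 + 1.08702 = 1.21482
P(Component 1 | x) = 0.127796 / 1.21482 ≈ 0.105

0.105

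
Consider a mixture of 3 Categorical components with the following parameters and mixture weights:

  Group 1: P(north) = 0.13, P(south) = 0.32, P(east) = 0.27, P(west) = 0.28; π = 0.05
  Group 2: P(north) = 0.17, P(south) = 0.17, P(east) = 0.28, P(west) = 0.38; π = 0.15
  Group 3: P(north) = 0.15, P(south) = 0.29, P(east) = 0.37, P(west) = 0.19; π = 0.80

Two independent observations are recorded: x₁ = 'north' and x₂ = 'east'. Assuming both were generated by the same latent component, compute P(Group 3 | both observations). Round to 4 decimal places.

P(component k | x) = π_k·f_k(x) / marginal(x), where marginal(x) = Σ_j π_j·f_j(x).
Since both observations come from the same component, the likelihood for component k is f_k(x₁)·f_k(x₂).
  f_1 = [P(north | comp) = 0.13] × [0.27] = 0.0351
  f_2 = [P(north | comp) = 0.17] × [0.28] = 0.0476
  f_3 = [P(north | comp) = 0.15] × [0.37] = 0.0555
Weight by the priors:
  π_1·f_1 = 0.05 × 0.0351 = 0.001755
  π_2·f_2 = 0.15 × 0.0476 = 0.00714
  π_3·f_3 = 0.80 × 0.0555 = 0.0444
Sum: 0.001755 + 0.00714 + 0.0444 = 0.053295
So the posterior for Group 3 is 0.0444 / 0.053295 ≈ 0.8331.

0.8331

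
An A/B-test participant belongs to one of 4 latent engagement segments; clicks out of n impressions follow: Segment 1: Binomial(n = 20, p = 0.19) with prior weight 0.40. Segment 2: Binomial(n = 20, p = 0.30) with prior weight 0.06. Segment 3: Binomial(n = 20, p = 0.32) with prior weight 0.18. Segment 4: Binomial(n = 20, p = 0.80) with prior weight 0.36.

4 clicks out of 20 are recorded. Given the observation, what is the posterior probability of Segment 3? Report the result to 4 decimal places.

0.1682

The responsibility of component k is w_k f_k(x) divided by Σ_j w_j f_j(x).
Component likelihoods at x = 4 clicks out of 20:
  p_1 = 0.216805
  p_2 = 0.130421
  p_3 = 0.106178
  p_4 = 1.30057e-08
Multiply by the mixture weights:
  w_1·p_1 = 0.40 × 0.216805 = 0.0867218
  w_2·p_2 = 0.06 × 0.130421 = 0.00782526
  w_3·p_3 = 0.18 × 0.106178 = 0.0191121
  w_4·p_4 = 0.36 × 1.30057e-08 = 4.68205e-09
Marginal: 0.0867218 + 0.00782526 + 0.0191121 + 4.68205e-09 = 0.113659
P(Segment 3 | x) ≈ 0.1682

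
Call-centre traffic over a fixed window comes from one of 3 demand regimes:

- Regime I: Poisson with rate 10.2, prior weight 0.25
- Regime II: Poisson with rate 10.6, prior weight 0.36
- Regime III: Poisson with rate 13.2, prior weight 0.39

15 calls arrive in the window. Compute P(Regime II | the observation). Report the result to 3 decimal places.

Posterior ∝ prior × likelihood, so P(k | x) ∝ π_k f_k(x); normalise over all components.
Evaluate each component's likelihood at the observed value:
  f_I = 0.038256
  f_II = 0.0456633
  f_III = 0.0910798
Unnormalised posteriors:
  π_I·f_I = 0.25 × 0.038256 = 0.00956399
  π_II·f_II = 0.36 × 0.0456633 = 0.0164388
  π_III·f_III = 0.39 × 0.0910798 = 0.0355211
Normaliser: 0.00956399 + 0.0164388 + 0.0355211 = 0.0615239
Responsibility of Regime II: 0.0164388 / 0.0615239 ≈ 0.267

0.267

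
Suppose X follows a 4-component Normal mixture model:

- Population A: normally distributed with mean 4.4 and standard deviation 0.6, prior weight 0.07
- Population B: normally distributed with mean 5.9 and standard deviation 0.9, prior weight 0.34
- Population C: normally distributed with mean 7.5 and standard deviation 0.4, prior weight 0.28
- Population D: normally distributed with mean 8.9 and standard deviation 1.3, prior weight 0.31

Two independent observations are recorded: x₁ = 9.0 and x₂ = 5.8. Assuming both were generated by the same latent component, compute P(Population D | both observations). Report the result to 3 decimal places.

0.906

The responsibility of component k is P(Z=k) f_k(x) divided by Σ_j P(Z=j) f_j(x).
Since both observations come from the same component, the likelihood for component k is f_k(x₁)·f_k(x₂).
  L_A = [1.14637e-13] × [0.0437031] = 5.01002e-15
  L_B = [0.00117595] × [0.440541] = 0.000518056
  L_C = [0.000881489] × [0.000119297] = 1.05159e-07
  L_D = [0.305972] × [0.0178724] = 0.00546845
Unnormalised posteriors:
  P(Z=A)·L_A = 0.07 × 5.01002e-15 = 3.50701e-16
  P(Z=B)·L_B = 0.34 × 0.000518056 = 0.000176139
  P(Z=C)·L_C = 0.28 × 1.05159e-07 = 2.94444e-08
  P(Z=D)·L_D = 0.31 × 0.00546845 = 0.00169522
Evidence: 3.50701e-16 + 0.000176139 + 2.94444e-08 + 0.00169522 = 0.00187139
P(Population D | x₁,x₂) = 0.00169522 / 0.00187139 ≈ 0.906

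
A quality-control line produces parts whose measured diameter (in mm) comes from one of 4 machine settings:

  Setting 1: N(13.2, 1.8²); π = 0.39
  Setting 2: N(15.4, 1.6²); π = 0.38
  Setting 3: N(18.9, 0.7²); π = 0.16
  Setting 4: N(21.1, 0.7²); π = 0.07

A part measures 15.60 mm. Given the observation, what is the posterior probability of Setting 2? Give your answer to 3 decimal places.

0.726

Apply Bayes' rule: the posterior for each component is proportional to its prior times its likelihood at x.
Evaluate each component's likelihood at the observed value:
  p_1 = 0.0911167
  p_2 = 0.247399
  p_3 = 8.50796e-06
  p_4 = 2.24024e-14
Weight by the priors:
  π_1·p_1 = 0.39 × 0.0911167 = 0.0355355
  π_2·p_2 = 0.38 × 0.247399 = 0.0940115
  π_3·p_3 = 0.16 × 8.50796e-06 = 1.36127e-06
  π_4·p_4 = 0.07 × 2.24024e-14 = 1.56816e-15
Sum: 0.0355355 + 0.0940115 + 1.36127e-06 + 1.56816e-15 = 0.129548
So the posterior for Setting 2 is 0.0940115 / 0.129548 ≈ 0.726.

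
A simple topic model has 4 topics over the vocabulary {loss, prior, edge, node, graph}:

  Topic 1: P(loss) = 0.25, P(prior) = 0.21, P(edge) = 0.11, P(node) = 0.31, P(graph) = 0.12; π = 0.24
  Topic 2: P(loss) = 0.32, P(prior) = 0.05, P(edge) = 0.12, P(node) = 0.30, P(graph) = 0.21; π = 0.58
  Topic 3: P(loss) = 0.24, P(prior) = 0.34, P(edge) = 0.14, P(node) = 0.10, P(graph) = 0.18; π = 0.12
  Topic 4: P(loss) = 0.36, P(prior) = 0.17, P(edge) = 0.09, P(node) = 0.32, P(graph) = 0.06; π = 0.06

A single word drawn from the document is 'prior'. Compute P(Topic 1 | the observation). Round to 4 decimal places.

Apply Bayes' rule: the posterior for each component is proportional to its prior times its likelihood at x.
Evaluate each component's likelihood at the observed value:
  L_1 = P(prior | comp) = 0.21
  L_2 = P(prior | comp) = 0.05
  L_3 = P(prior | comp) = 0.34
  L_4 = P(prior | comp) = 0.17
Weight by the priors:
  w_1·L_1 = 0.24 × 0.21 = 0.0504
  w_2·L_2 = 0.58 × 0.05 = 0.029
  w_3·L_3 = 0.12 × 0.34 = 0.0408
  w_4·L_4 = 0.06 × 0.17 = 0.0102
Normaliser: 0.0504 + 0.029 + 0.0408 + 0.0102 = 0.1304
P(Topic 1 | data) ≈ 0.3865

0.3865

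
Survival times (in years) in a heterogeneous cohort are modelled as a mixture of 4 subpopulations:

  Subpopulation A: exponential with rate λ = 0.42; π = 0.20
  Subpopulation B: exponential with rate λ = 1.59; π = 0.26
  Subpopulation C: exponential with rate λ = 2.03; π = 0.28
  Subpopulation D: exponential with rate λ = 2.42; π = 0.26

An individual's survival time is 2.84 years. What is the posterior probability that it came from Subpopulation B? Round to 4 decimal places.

0.1394

Apply Bayes' rule: the posterior for each component is proportional to its prior times its likelihood at x.
Component likelihoods at x = 2.84 years:
  L_A = 0.127416
  L_B = 0.0173899
  L_C = 0.00636358
  L_D = 0.00250609
Weight by the priors:
  w_A·L_A = 0.20 × 0.127416 = 0.0254831
  w_B·L_B = 0.26 × 0.0173899 = 0.00452137
  w_C·L_C = 0.28 × 0.00636358 = 0.0017818
  w_D·L_D = 0.26 × 0.00250609 = 0.000651583
Evidence: 0.0254831 + 0.00452137 + 0.0017818 + 0.000651583 = 0.0324379
P(Subpopulation B | the observation) = 0.00452137 / 0.0324379 ≈ 0.1394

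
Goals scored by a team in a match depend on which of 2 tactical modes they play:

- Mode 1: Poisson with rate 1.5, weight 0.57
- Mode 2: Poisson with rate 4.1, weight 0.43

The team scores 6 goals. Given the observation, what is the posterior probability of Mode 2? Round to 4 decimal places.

The responsibility of component k is π_k f_k(x) divided by Σ_j π_j f_j(x).
Component likelihoods at x = 6 goals:
  p_1 = e^(−1.5)·1.5^6/6! = 0.00352999
  p_2 = e^(−4.1)·4.1^6/6! = 0.109336
Weight by the priors:
  π_1·p_1 = 0.57 × 0.00352999 = 0.00201209
  π_2·p_2 = 0.43 × 0.109336 = 0.0470145
Evidence: 0.00201209 + 0.0470145 = 0.0490266
Responsibility of Mode 2: 0.0470145 / 0.0490266 ≈ 0.9590

0.9590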